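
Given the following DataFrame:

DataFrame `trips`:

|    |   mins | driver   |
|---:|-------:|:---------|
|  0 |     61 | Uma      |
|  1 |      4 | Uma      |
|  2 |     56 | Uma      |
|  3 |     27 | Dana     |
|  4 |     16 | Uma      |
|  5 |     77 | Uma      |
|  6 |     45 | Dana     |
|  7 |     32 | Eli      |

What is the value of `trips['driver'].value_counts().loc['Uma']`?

value_counts of driver:
driver
Uma     5
Dana    2
Eli     1
Name: count, dtype: int64
Then the value at index 'Uma': 5

5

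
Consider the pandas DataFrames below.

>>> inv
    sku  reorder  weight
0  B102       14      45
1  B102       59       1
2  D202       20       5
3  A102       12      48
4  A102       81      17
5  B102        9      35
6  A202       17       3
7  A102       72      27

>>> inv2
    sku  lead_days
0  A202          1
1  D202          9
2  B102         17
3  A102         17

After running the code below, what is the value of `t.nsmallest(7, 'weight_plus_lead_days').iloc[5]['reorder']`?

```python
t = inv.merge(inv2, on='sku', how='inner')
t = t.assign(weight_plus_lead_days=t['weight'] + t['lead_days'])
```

merge on 'sku' (how='inner') → 8 rows:
    sku  reorder  weight  lead_days
0  B102       14      45         17
1  B102       59       1         17
2  D202       20       5          9
3  A102       12      48         17
4  A102       81      17         17
5  B102        9      35         17
6  A202       17       3          1
7  A102       72      27         17
add column weight_plus_lead_days = t['weight'] + t['lead_days']:
    sku  reorder  weight  lead_days  weight_plus_lead_days
0  B102       14      45         17                     62
1  B102       59       1         17                     18
2  D202       20       5          9                     14
3  A102       12      48         17                     65
4  A102       81      17         17                     34
5  B102        9      35         17                     52
6  A202       17       3          1                      4
7  A102       72      27         17                     44
take 7 rows with smallest weight_plus_lead_days:
    sku  reorder  weight  lead_days  weight_plus_lead_days
6  A202       17       3          1                      4
2  D202       20       5          9                     14
1  B102       59       1         17                     18
4  A102       81      17         17                     34
7  A102       72      27         17                     44
5  B102        9      35         17                     52
0  B102       14      45         17                     62
Hence 9.

9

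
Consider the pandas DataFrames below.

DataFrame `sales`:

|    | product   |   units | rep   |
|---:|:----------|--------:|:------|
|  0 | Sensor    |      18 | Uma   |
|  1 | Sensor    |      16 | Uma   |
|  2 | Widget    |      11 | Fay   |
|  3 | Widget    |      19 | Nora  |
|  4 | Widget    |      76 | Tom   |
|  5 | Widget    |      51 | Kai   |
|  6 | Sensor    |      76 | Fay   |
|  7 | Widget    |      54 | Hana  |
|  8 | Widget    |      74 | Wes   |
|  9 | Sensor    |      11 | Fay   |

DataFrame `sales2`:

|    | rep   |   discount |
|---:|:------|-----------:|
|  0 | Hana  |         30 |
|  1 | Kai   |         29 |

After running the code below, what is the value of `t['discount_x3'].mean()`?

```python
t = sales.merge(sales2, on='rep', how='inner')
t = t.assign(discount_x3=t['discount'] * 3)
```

merge on 'rep' (how='inner') → 2 rows:
  product  units   rep  discount
0  Widget     51   Kai        29
1  Widget     54  Hana        30
add column discount_x3 = t['discount'] * 3:
  product  units   rep  discount  discount_x3
0  Widget     51   Kai        29           87
1  Widget     54  Hana        30           90
So mean() = 88.5.

88.5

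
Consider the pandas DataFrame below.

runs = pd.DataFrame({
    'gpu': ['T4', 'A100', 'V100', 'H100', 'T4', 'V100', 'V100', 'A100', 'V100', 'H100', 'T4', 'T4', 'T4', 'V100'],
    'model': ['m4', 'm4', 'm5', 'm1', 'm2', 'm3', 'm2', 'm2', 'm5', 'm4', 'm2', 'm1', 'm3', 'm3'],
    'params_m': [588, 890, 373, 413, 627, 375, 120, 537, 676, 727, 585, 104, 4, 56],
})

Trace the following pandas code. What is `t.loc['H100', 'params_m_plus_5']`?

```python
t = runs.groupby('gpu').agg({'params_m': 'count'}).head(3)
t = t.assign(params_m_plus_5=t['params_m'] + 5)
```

7

group by gpu, count of params_m:
      params_m
gpu           
A100         2
H100         2
T4           5
V100         5
take first 3 rows:
      params_m
gpu           
A100         2
H100         2
T4           5
add column params_m_plus_5 = t['params_m'] + 5:
      params_m  params_m_plus_5
gpu                            
A100         2                7
H100         2                7
T4           5               10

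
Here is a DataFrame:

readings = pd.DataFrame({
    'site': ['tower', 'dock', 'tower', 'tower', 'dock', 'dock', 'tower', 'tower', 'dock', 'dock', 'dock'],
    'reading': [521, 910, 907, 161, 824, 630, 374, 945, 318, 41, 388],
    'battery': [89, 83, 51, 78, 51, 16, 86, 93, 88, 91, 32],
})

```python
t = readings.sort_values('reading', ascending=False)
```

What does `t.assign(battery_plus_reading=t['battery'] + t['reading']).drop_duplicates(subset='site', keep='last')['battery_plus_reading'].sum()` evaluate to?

371

sort by reading descending:
     site  reading  battery
7   tower      945       93
1    dock      910       83
2   tower      907       51
4    dock      824       51
5    dock      630       16
0   tower      521       89
10   dock      388       32
6   tower      374       86
8    dock      318       88
3   tower      161       78
9    dock       41       91
add column battery_plus_reading = t['battery'] + t['reading']:
     site  reading  battery  battery_plus_reading
7   tower      945       93                  1038
1    dock      910       83                   993
2   tower      907       51                   958
4    dock      824       51                   875
5    dock      630       16                   646
0   tower      521       89                   610
10   dock      388       32                   420
6   tower      374       86                   460
8    dock      318       88                   406
3   tower      161       78                   239
9    dock       41       91                   132
drop duplicate site (keep=last):
    site  reading  battery  battery_plus_reading
3  tower      161       78                   239
9   dock       41       91                   132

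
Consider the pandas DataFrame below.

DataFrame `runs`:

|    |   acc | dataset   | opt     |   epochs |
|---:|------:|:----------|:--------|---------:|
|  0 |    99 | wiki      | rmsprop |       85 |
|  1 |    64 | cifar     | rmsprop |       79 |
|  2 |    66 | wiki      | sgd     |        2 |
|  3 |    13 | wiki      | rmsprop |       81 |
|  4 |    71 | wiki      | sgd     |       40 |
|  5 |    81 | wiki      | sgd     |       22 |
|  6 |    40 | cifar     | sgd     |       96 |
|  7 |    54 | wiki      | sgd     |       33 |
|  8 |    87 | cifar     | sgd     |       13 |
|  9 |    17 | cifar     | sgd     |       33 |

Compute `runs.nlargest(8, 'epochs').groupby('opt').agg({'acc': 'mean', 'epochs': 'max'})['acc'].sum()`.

take 8 rows with largest epochs:
   acc dataset      opt  epochs
6   40   cifar      sgd      96
0   99    wiki  rmsprop      85
3   13    wiki  rmsprop      81
1   64   cifar  rmsprop      79
4   71    wiki      sgd      40
7   54    wiki      sgd      33
9   17   cifar      sgd      33
5   81    wiki      sgd      22
group by opt: mean(acc), max(epochs):
               acc  epochs
opt                       
rmsprop  58.666667      85
sgd      52.600000      96

111.266666667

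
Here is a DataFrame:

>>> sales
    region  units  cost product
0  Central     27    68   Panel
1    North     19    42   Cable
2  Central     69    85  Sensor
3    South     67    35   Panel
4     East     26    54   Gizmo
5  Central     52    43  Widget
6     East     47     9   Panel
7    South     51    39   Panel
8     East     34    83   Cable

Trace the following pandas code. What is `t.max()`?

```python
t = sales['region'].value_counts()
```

3

value_counts of region:
region
Central    3
East       3
South      2
North      1
Name: count, dtype: int64
Reading off the max of the resulting series, we get 3.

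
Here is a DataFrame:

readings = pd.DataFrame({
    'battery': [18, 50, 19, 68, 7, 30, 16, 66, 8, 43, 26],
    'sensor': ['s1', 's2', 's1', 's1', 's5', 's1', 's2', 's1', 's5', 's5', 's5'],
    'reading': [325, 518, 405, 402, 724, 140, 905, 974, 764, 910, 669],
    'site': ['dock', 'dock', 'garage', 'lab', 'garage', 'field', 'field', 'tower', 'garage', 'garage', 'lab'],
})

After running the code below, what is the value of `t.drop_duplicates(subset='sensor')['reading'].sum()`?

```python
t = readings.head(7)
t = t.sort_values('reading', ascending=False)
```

take first 7 rows:
   battery sensor  reading    site
0       18     s1      325    dock
1       50     s2      518    dock
2       19     s1      405  garage
3       68     s1      402     lab
4        7     s5      724  garage
5       30     s1      140   field
6       16     s2      905   field
sort by reading descending:
   battery sensor  reading    site
6       16     s2      905   field
4        7     s5      724  garage
1       50     s2      518    dock
2       19     s1      405  garage
3       68     s1      402     lab
0       18     s1      325    dock
5       30     s1      140   field
drop duplicate sensor (keep=first):
   battery sensor  reading    site
6       16     s2      905   field
4        7     s5      724  garage
2       19     s1      405  garage
Hence 2034.

2034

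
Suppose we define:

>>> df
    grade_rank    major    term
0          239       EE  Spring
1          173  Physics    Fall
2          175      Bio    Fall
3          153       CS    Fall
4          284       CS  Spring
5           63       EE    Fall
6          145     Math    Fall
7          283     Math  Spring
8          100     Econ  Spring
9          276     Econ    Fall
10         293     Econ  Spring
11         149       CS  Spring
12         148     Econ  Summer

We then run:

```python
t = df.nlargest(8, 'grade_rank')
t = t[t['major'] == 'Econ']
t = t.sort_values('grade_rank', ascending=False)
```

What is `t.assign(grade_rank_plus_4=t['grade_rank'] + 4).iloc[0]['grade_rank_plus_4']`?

297

take 8 rows with largest grade_rank:
    grade_rank    major    term
10         293     Econ  Spring
4          284       CS  Spring
7          283     Math  Spring
9          276     Econ    Fall
0          239       EE  Spring
2          175      Bio    Fall
1          173  Physics    Fall
3          153       CS    Fall
filter rows where major == 'Econ':
    grade_rank major    term
10         293  Econ  Spring
9          276  Econ    Fall
sort by grade_rank descending:
    grade_rank major    term
10         293  Econ  Spring
9          276  Econ    Fall
add column grade_rank_plus_4 = t['grade_rank'] + 4:
    grade_rank major    term  grade_rank_plus_4
10         293  Econ  Spring                297
9          276  Econ    Fall                280
Finally, value at position 0, column 'grade_rank_plus_4' = 297.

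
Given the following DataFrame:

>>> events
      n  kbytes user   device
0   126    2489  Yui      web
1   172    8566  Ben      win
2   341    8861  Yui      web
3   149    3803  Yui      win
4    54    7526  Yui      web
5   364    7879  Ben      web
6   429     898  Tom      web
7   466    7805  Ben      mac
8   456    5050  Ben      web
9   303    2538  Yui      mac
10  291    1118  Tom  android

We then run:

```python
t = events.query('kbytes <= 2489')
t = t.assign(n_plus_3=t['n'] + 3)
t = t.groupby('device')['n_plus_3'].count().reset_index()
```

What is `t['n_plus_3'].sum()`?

3

filter rows where kbytes <= 2489:
      n  kbytes user   device
0   126    2489  Yui      web
6   429     898  Tom      web
10  291    1118  Tom  android
add column n_plus_3 = t['n'] + 3:
      n  kbytes user   device  n_plus_3
0   126    2489  Yui      web       129
6   429     898  Tom      web       432
10  291    1118  Tom  android       294
group by device, count of n_plus_3:
device
android    1
web        2
Name: n_plus_3, dtype: int64
reset_index():
    device  n_plus_3
0  android         1
1      web         2
Reading off the sum of column 'n_plus_3', we get 3.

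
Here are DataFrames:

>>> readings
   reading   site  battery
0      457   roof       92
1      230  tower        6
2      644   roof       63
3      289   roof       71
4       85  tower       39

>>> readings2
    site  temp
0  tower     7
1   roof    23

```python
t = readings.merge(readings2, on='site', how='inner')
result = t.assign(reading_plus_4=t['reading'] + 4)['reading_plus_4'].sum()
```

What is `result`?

1725

merge on 'site' (how='inner') → 5 rows:
   reading   site  battery  temp
0      457   roof       92    23
1      230  tower        6     7
2      644   roof       63    23
3      289   roof       71    23
4       85  tower       39     7
add column reading_plus_4 = t['reading'] + 4:
   reading   site  battery  temp  reading_plus_4
0      457   roof       92    23             461
1      230  tower        6     7             234
2      644   roof       63    23             648
3      289   roof       71    23             293
4       85  tower       39     7              89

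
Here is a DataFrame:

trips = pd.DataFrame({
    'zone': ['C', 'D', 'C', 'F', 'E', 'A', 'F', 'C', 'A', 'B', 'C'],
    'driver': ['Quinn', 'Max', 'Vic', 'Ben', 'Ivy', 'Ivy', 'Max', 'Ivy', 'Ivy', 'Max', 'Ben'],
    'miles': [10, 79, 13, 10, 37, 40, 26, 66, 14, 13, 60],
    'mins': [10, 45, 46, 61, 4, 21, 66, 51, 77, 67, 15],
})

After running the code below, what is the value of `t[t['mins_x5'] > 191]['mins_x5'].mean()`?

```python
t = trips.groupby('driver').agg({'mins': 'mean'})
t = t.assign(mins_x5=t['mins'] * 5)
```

239.305555556

group by driver, mean of mins:
             mins
driver           
Ben     38.000000
Ivy     38.250000
Max     59.333333
Quinn   10.000000
Vic     46.000000
add column mins_x5 = t['mins'] * 5:
             mins     mins_x5
driver                       
Ben     38.000000  190.000000
Ivy     38.250000  191.250000
Max     59.333333  296.666667
Quinn   10.000000   50.000000
Vic     46.000000  230.000000
filter rows where mins_x5 > 191:
             mins     mins_x5
driver                       
Ivy     38.250000  191.250000
Max     59.333333  296.666667
Vic     46.000000  230.000000
mean of column 'mins_x5' → 239.305555556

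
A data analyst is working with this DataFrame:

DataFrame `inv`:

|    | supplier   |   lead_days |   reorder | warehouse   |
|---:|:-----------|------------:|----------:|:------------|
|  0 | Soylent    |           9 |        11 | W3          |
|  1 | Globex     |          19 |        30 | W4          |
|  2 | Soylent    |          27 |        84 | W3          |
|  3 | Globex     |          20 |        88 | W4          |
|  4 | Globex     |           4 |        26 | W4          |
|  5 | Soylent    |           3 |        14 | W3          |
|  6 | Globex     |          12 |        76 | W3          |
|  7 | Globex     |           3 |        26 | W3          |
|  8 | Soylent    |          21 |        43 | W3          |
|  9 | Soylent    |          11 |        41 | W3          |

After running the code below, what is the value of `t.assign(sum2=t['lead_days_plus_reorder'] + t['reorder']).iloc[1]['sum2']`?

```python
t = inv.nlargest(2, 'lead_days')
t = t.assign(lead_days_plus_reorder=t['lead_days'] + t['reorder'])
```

107

take 2 rows with largest lead_days:
  supplier  lead_days  reorder warehouse
2  Soylent         27       84        W3
8  Soylent         21       43        W3
add column lead_days_plus_reorder = t['lead_days'] + t['reorder']:
  supplier  lead_days  reorder warehouse  lead_days_plus_reorder
2  Soylent         27       84        W3                     111
8  Soylent         21       43        W3                      64
add column sum2 = t['lead_days_plus_reorder'] + t['reorder']:
  supplier  lead_days  reorder warehouse  lead_days_plus_reorder  sum2
2  Soylent         27       84        W3                     111   195
8  Soylent         21       43        W3                      64   107
So iloc[1]['sum2'] = 107.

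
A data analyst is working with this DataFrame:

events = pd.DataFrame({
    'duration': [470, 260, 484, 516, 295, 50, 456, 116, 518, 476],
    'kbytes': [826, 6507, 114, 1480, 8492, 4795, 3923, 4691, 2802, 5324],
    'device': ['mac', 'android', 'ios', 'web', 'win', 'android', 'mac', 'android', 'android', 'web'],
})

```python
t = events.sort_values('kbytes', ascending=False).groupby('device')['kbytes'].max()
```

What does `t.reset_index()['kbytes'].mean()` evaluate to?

4872.0

sort by kbytes descending:
   duration  kbytes   device
4       295    8492      win
1       260    6507  android
9       476    5324      web
5        50    4795  android
7       116    4691  android
6       456    3923      mac
8       518    2802  android
3       516    1480      web
0       470     826      mac
2       484     114      ios
group by device, max of kbytes:
device
android    6507
ios         114
mac        3923
web        5324
win        8492
Name: kbytes, dtype: int64
reset_index():
    device  kbytes
0  android    6507
1      ios     114
2      mac    3923
3      web    5324
4      win    8492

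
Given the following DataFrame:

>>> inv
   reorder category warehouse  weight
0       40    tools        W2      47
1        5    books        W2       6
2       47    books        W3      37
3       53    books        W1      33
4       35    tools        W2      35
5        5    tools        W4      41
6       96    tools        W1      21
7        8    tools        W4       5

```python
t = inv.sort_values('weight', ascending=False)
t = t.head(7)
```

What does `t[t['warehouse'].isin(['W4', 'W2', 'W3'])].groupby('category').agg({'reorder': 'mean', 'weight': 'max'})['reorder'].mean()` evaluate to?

26.3333333333

sort by weight descending:
   reorder category warehouse  weight
0       40    tools        W2      47
5        5    tools        W4      41
2       47    books        W3      37
4       35    tools        W2      35
3       53    books        W1      33
6       96    tools        W1      21
1        5    books        W2       6
7        8    tools        W4       5
take first 7 rows:
   reorder category warehouse  weight
0       40    tools        W2      47
5        5    tools        W4      41
2       47    books        W3      37
4       35    tools        W2      35
3       53    books        W1      33
6       96    tools        W1      21
1        5    books        W2       6
filter rows where warehouse in ['W4', 'W2', 'W3']:
   reorder category warehouse  weight
0       40    tools        W2      47
5        5    tools        W4      41
2       47    books        W3      37
4       35    tools        W2      35
1        5    books        W2       6
group by category: mean(reorder), max(weight):
            reorder  weight
category                   
books     26.000000      37
tools     26.666667      47
Taking the mean of column 'reorder' gives 26.3333333333.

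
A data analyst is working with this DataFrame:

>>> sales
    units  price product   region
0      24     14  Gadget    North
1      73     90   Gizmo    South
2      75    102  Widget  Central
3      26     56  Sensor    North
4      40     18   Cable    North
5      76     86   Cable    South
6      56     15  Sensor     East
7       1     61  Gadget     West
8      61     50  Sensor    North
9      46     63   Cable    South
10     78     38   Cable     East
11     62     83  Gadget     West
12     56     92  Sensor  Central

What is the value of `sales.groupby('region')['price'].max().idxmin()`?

East

group by region, max of price:
region
Central    102
East        38
North       56
South       90
West        83
Name: price, dtype: int64
Reading off the label with the smallest value, we get East.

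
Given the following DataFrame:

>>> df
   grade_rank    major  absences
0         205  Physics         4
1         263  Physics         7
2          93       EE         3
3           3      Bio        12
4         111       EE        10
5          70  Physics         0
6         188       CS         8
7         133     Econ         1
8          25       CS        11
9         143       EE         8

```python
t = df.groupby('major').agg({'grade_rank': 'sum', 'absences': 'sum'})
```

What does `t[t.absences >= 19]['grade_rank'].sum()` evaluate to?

560

group by major: sum(grade_rank), sum(absences):
         grade_rank  absences
major                        
Bio               3        12
CS              213        19
EE              347        21
Econ            133         1
Physics         538        11
filter rows where absences >= 19:
       grade_rank  absences
major                      
CS            213        19
EE            347        21
Hence 560.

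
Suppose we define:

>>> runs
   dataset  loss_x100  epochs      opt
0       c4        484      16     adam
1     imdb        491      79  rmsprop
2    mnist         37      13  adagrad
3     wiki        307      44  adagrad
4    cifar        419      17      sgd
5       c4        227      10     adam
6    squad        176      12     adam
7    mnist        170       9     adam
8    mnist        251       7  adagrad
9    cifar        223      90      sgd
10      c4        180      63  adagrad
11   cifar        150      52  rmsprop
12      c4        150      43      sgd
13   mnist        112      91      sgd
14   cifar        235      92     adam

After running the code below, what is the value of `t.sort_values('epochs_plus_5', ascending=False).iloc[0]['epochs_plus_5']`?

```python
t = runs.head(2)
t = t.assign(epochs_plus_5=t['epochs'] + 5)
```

take first 2 rows:
  dataset  loss_x100  epochs      opt
0      c4        484      16     adam
1    imdb        491      79  rmsprop
add column epochs_plus_5 = t['epochs'] + 5:
  dataset  loss_x100  epochs      opt  epochs_plus_5
0      c4        484      16     adam             21
1    imdb        491      79  rmsprop             84
sort by epochs_plus_5 descending:
  dataset  loss_x100  epochs      opt  epochs_plus_5
1    imdb        491      79  rmsprop             84
0      c4        484      16     adam             21

84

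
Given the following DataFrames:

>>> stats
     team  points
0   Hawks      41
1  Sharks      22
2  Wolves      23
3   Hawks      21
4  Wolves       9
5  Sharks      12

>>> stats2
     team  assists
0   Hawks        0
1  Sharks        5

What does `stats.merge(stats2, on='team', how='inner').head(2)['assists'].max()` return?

merge on 'team' (how='inner') → 4 rows:
     team  points  assists
0   Hawks      41        0
1  Sharks      22        5
2   Hawks      21        0
3  Sharks      12        5
take first 2 rows:
     team  points  assists
0   Hawks      41        0
1  Sharks      22        5
Reading off the max of column 'assists', we get 5.

5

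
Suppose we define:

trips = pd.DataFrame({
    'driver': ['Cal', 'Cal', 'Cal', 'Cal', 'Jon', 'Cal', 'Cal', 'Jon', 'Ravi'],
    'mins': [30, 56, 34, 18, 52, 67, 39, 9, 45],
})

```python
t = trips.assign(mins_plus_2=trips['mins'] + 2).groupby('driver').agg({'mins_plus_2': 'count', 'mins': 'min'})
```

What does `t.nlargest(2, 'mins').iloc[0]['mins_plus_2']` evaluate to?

1

add column mins_plus_2 = trips['mins'] + 2:
  driver  mins  mins_plus_2
0    Cal    30           32
1    Cal    56           58
2    Cal    34           36
3    Cal    18           20
4    Jon    52           54
5    Cal    67           69
6    Cal    39           41
7    Jon     9           11
8   Ravi    45           47
group by driver: count(mins_plus_2), min(mins):
        mins_plus_2  mins
driver                   
Cal               6    18
Jon               2     9
Ravi              1    45
take 2 rows with largest mins:
        mins_plus_2  mins
driver                   
Ravi              1    45
Cal               6    18
Finally, value at position 0, column 'mins_plus_2' = 1.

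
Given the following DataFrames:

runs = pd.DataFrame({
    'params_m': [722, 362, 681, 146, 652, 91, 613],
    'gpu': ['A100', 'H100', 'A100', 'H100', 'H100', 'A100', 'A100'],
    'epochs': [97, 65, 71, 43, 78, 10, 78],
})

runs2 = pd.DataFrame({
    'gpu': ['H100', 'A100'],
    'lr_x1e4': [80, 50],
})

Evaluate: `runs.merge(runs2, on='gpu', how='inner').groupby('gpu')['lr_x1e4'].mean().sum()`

merge on 'gpu' (how='inner') → 7 rows:
   params_m   gpu  epochs  lr_x1e4
0       722  A100      97       50
1       362  H100      65       80
2       681  A100      71       50
3       146  H100      43       80
4       652  H100      78       80
5        91  A100      10       50
6       613  A100      78       50
group by gpu, mean of lr_x1e4:
gpu
A100    50.0
H100    80.0
Name: lr_x1e4, dtype: float64
Taking the sum of the resulting series gives 130.0.

130.0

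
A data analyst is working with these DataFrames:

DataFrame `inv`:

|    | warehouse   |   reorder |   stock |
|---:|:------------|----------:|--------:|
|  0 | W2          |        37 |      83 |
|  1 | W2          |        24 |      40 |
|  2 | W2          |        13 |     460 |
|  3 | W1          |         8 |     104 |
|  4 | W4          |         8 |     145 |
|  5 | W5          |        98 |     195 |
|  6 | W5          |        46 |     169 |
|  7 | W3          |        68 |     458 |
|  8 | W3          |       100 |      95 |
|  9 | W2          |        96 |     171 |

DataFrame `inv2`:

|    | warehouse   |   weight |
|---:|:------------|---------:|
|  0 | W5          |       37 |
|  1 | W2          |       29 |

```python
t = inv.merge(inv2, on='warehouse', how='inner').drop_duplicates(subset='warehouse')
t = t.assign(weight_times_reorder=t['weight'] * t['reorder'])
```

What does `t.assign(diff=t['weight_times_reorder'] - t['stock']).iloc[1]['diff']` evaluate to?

merge on 'warehouse' (how='inner') → 6 rows:
  warehouse  reorder  stock  weight
0        W2       37     83      29
1        W2       24     40      29
2        W2       13    460      29
3        W5       98    195      37
4        W5       46    169      37
5        W2       96    171      29
drop duplicate warehouse (keep=first):
  warehouse  reorder  stock  weight
0        W2       37     83      29
3        W5       98    195      37
add column weight_times_reorder = t['weight'] * t['reorder']:
  warehouse  reorder  stock  weight  weight_times_reorder
0        W2       37     83      29                  1073
3        W5       98    195      37                  3626
add column diff = t['weight_times_reorder'] - t['stock']:
  warehouse  reorder  stock  weight  weight_times_reorder  diff
0        W2       37     83      29                  1073   990
3        W5       98    195      37                  3626  3431
value at position 1, column 'diff' → 3431

3431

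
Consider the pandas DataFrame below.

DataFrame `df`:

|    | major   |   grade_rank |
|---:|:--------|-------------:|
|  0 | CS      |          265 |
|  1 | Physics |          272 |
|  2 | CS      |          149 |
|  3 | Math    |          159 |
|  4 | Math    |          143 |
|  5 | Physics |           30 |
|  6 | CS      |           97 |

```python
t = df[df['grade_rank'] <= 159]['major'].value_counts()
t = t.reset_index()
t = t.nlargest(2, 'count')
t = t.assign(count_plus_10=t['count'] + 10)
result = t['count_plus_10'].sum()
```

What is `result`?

filter rows where grade_rank <= 159:
     major  grade_rank
2       CS         149
3     Math         159
4     Math         143
5  Physics          30
6       CS          97
value_counts of major:
major
CS         2
Math       2
Physics    1
Name: count, dtype: int64
reset_index():
     major  count
0       CS      2
1     Math      2
2  Physics      1
take 2 rows with largest count:
  major  count
0    CS      2
1  Math      2
add column count_plus_10 = t['count'] + 10:
  major  count  count_plus_10
0    CS      2             12
1  Math      2             12
So sum() = 24.

24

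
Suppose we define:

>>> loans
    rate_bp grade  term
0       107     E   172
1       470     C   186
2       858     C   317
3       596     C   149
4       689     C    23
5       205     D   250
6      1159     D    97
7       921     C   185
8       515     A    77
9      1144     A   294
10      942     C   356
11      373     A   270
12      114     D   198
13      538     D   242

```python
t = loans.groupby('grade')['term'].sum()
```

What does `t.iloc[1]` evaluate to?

1216

group by grade, sum of term:
grade
A     641
C    1216
D     787
E     172
Name: term, dtype: int64
Then the value at position 1: 1216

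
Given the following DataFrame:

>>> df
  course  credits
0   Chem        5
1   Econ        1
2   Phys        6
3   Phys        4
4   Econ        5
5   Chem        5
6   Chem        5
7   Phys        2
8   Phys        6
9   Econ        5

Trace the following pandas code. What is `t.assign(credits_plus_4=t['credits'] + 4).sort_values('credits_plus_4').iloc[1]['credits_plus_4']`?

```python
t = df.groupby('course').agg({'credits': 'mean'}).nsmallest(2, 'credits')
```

group by course, mean of credits:
         credits
course          
Chem    5.000000
Econ    3.666667
Phys    4.500000
take 2 rows with smallest credits:
         credits
course          
Econ    3.666667
Phys    4.500000
add column credits_plus_4 = t['credits'] + 4:
         credits  credits_plus_4
course                          
Econ    3.666667        7.666667
Phys    4.500000        8.500000
sort by credits_plus_4:
         credits  credits_plus_4
course                          
Econ    3.666667        7.666667
Phys    4.500000        8.500000
Then the value at position 1, column 'credits_plus_4': 8.5

8.5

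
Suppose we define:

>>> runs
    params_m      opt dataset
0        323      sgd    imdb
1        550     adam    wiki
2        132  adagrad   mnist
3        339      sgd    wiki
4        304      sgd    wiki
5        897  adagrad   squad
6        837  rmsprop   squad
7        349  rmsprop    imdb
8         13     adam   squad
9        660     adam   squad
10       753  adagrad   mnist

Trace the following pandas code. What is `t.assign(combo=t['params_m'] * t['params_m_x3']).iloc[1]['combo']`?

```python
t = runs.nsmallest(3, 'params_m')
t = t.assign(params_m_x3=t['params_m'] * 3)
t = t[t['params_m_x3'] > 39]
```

277248

take 3 rows with smallest params_m:
   params_m      opt dataset
8        13     adam   squad
2       132  adagrad   mnist
4       304      sgd    wiki
add column params_m_x3 = t['params_m'] * 3:
   params_m      opt dataset  params_m_x3
8        13     adam   squad           39
2       132  adagrad   mnist          396
4       304      sgd    wiki          912
filter rows where params_m_x3 > 39:
   params_m      opt dataset  params_m_x3
2       132  adagrad   mnist          396
4       304      sgd    wiki          912
add column combo = t['params_m'] * t['params_m_x3']:
   params_m      opt dataset  params_m_x3   combo
2       132  adagrad   mnist          396   52272
4       304      sgd    wiki          912  277248
Then the value at position 1, column 'combo': 277248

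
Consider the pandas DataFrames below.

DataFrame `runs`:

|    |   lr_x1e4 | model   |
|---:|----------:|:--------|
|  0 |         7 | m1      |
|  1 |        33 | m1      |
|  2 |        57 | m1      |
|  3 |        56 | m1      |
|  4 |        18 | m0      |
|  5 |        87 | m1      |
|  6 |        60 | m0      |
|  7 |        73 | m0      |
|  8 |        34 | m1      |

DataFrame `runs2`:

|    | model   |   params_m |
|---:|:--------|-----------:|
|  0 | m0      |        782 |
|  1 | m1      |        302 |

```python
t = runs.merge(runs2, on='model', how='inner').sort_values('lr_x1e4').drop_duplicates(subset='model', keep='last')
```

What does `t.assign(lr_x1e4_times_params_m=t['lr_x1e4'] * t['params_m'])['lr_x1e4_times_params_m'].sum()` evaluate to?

83360

merge on 'model' (how='inner') → 9 rows:
   lr_x1e4 model  params_m
0        7    m1       302
1       33    m1       302
2       57    m1       302
3       56    m1       302
4       18    m0       782
5       87    m1       302
6       60    m0       782
7       73    m0       782
8       34    m1       302
sort by lr_x1e4:
   lr_x1e4 model  params_m
0        7    m1       302
4       18    m0       782
1       33    m1       302
8       34    m1       302
3       56    m1       302
2       57    m1       302
6       60    m0       782
7       73    m0       782
5       87    m1       302
drop duplicate model (keep=last):
   lr_x1e4 model  params_m
7       73    m0       782
5       87    m1       302
add column lr_x1e4_times_params_m = t['lr_x1e4'] * t['params_m']:
   lr_x1e4 model  params_m  lr_x1e4_times_params_m
7       73    m0       782                   57086
5       87    m1       302                   26274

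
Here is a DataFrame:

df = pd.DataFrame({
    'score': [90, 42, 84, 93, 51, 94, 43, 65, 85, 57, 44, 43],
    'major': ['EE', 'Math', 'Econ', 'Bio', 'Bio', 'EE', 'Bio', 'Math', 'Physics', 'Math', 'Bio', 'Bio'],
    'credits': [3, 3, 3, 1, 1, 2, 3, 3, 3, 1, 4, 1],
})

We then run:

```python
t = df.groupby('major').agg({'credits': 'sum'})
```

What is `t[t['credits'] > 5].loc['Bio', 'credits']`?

group by major, sum of credits:
         credits
major           
Bio           10
EE             5
Econ           3
Math           7
Physics        3
filter rows where credits > 5:
       credits
major         
Bio         10
Math         7
Reading off the value at row 'Bio', column 'credits', we get 10.

10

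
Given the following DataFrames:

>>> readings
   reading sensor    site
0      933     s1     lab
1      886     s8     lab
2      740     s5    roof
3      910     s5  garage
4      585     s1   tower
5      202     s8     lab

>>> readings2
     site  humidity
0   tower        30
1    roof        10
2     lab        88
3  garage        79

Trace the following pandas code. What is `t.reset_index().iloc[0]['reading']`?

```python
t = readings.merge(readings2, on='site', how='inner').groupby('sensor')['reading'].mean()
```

merge on 'site' (how='inner') → 6 rows:
   reading sensor    site  humidity
0      933     s1     lab        88
1      886     s8     lab        88
2      740     s5    roof        10
3      910     s5  garage        79
4      585     s1   tower        30
5      202     s8     lab        88
group by sensor, mean of reading:
sensor
s1    759.0
s5    825.0
s8    544.0
Name: reading, dtype: float64
reset_index():
  sensor  reading
0     s1    759.0
1     s5    825.0
2     s8    544.0
Then the value at position 0, column 'reading': 759.0

759.0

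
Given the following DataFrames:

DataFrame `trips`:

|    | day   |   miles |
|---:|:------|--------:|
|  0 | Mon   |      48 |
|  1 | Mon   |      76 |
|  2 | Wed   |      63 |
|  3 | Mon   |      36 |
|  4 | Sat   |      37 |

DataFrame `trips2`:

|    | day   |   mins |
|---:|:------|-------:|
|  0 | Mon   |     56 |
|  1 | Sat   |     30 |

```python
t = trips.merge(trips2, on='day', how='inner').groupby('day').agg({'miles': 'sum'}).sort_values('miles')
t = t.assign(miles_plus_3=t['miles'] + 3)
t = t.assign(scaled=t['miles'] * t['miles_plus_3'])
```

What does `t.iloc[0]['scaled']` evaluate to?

merge on 'day' (how='inner') → 4 rows:
   day  miles  mins
0  Mon     48    56
1  Mon     76    56
2  Mon     36    56
3  Sat     37    30
group by day, sum of miles:
     miles
day       
Mon    160
Sat     37
sort by miles:
     miles
day       
Sat     37
Mon    160
add column miles_plus_3 = t['miles'] + 3:
     miles  miles_plus_3
day                     
Sat     37            40
Mon    160           163
add column scaled = t['miles'] * t['miles_plus_3']:
     miles  miles_plus_3  scaled
day                             
Sat     37            40    1480
Mon    160           163   26080
Hence 1480.

1480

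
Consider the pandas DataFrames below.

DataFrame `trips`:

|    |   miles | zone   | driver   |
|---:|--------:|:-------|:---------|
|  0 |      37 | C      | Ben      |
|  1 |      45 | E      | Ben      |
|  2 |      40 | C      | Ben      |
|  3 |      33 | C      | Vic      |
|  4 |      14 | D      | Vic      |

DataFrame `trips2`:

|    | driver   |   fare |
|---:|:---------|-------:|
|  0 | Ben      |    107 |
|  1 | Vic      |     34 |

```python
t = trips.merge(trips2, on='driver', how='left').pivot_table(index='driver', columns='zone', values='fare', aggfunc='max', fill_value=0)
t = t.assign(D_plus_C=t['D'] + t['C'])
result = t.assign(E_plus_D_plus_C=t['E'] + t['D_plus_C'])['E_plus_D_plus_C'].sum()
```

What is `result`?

merge on 'driver' (how='left') → 5 rows:
   miles zone driver  fare
0     37    C    Ben   107
1     45    E    Ben   107
2     40    C    Ben   107
3     33    C    Vic    34
4     14    D    Vic    34
pivot: rows=driver, cols=zone, max(fare):
zone      C   D    E
driver              
Ben     107   0  107
Vic      34  34    0
add column D_plus_C = t['D'] + t['C']:
zone      C   D    E  D_plus_C
driver                        
Ben     107   0  107       107
Vic      34  34    0        68
add column E_plus_D_plus_C = t['E'] + t['D_plus_C']:
zone      C   D    E  D_plus_C  E_plus_D_plus_C
driver                                         
Ben     107   0  107       107              214
Vic      34  34    0        68               68

282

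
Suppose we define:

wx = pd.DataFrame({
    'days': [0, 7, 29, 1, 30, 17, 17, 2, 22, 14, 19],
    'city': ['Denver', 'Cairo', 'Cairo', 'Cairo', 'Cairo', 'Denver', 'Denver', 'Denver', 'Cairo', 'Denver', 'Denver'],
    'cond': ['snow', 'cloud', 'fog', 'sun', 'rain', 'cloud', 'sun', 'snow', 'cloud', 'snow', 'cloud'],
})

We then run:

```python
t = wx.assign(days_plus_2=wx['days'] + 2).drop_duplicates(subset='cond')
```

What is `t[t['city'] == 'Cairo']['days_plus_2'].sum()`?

add column days_plus_2 = wx['days'] + 2:
    days    city   cond  days_plus_2
0      0  Denver   snow            2
1      7   Cairo  cloud            9
2     29   Cairo    fog           31
3      1   Cairo    sun            3
4     30   Cairo   rain           32
5     17  Denver  cloud           19
6     17  Denver    sun           19
7      2  Denver   snow            4
8     22   Cairo  cloud           24
9     14  Denver   snow           16
10    19  Denver  cloud           21
drop duplicate cond (keep=first):
   days    city   cond  days_plus_2
0     0  Denver   snow            2
1     7   Cairo  cloud            9
2    29   Cairo    fog           31
3     1   Cairo    sun            3
4    30   Cairo   rain           32
filter rows where city == 'Cairo':
   days   city   cond  days_plus_2
1     7  Cairo  cloud            9
2    29  Cairo    fog           31
3     1  Cairo    sun            3
4    30  Cairo   rain           32
The sum of column 'days_plus_2' is 75.

75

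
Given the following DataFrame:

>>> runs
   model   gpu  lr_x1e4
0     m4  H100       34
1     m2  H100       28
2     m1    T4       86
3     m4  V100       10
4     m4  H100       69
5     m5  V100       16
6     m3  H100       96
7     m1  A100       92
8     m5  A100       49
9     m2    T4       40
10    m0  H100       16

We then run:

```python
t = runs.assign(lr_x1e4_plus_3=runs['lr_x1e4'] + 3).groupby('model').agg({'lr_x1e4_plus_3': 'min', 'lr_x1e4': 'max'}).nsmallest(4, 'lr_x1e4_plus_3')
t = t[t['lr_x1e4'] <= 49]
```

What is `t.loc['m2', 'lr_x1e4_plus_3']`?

add column lr_x1e4_plus_3 = runs['lr_x1e4'] + 3:
   model   gpu  lr_x1e4  lr_x1e4_plus_3
0     m4  H100       34              37
1     m2  H100       28              31
2     m1    T4       86              89
3     m4  V100       10              13
4     m4  H100       69              72
5     m5  V100       16              19
6     m3  H100       96              99
7     m1  A100       92              95
8     m5  A100       49              52
9     m2    T4       40              43
10    m0  H100       16              19
group by model: min(lr_x1e4_plus_3), max(lr_x1e4):
       lr_x1e4_plus_3  lr_x1e4
model                         
m0                 19       16
m1                 89       92
m2                 31       40
m3                 99       96
m4                 13       69
m5                 19       49
take 4 rows with smallest lr_x1e4_plus_3:
       lr_x1e4_plus_3  lr_x1e4
model                         
m4                 13       69
m0                 19       16
m5                 19       49
m2                 31       40
filter rows where lr_x1e4 <= 49:
       lr_x1e4_plus_3  lr_x1e4
model                         
m0                 19       16
m5                 19       49
m2                 31       40
Hence 31.

31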